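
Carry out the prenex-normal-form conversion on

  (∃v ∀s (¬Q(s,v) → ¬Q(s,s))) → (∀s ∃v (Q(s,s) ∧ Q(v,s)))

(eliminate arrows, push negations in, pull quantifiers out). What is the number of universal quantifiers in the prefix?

2

Eliminate → and ↔ using ¬ and ∨.
  ¬(∃v ∀s (¬¬Q(s,v) ∨ ¬Q(s,s))) ∨ (∀s ∃v (Q(s,s) ∧ Q(v,s)))
Push ¬ through the quantifiers and connectives to reach negation normal form:
  (∀v ∃s (¬Q(s,v) ∧ Q(s,s))) ∨ (∀s ∃v (Q(s,s) ∧ Q(v,s)))
Standardize variables apart so no two quantifiers bind the same name: s↦q, v↦t.
  (∀v ∃s (¬Q(s,v) ∧ Q(s,s))) ∨ (∀q ∃t (Q(q,q) ∧ Q(t,q)))
Pull the quantifiers to the front (each side's bound variable is not free in the other side):
  ∀v ∃s ∀q ∃t (¬Q(s,v) ∧ Q(s,s) ∨ Q(q,q) ∧ Q(t,q))
The prefix is ∀v ∃s ∀q ∃t: 2 universal, 2 existential.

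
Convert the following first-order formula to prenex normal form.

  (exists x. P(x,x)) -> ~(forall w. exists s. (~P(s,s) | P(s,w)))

forall x. exists w. forall s. (~P(x,x) | P(s,s) & ~P(s,w))

Eliminate → and ↔ using ¬ and ∨.
  ~(exists x. P(x,x)) | ~(forall w. exists s. (~P(s,s) | P(s,w)))
Drive negations inward (¬∀x A ≡ ∃x ¬A, ¬∃x A ≡ ∀x ¬A, De Morgan for ∧/∨):
  (forall x. ~P(x,x)) | (exists w. forall s. (P(s,s) & ~P(s,w)))
Finally move all quantifiers to the prefix:
  forall x. exists w. forall s. (~P(x,x) | P(s,s) & ~P(s,w))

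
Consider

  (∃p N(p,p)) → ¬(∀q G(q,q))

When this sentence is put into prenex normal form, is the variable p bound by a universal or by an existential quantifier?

universal

Eliminate → and ↔ using ¬ and ∨.
  ¬(∃p N(p,p)) ∨ ¬(∀q G(q,q))
Drive negations inward (¬∀x A ≡ ∃x ¬A, ¬∃x A ≡ ∀x ¬A, De Morgan for ∧/∨):
  (∀p ¬N(p,p)) ∨ (∃q ¬G(q,q))
All bound variables are already distinct, so no renaming is needed.
Finally move all quantifiers to the prefix:
  ∀p ∃q (¬N(p,p) ∨ ¬G(q,q))
The quantifier ∃p sits under an odd number of negations (counting the antecedent side of each →), so it flips to ∀p.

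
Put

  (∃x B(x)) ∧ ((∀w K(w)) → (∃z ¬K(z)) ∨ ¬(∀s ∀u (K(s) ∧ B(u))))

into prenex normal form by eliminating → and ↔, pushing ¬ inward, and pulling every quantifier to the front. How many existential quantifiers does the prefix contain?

5

Eliminate → and ↔ using ¬ and ∨.
  (∃x B(x)) ∧ (¬(∀w K(w)) ∨ (∃z ¬K(z)) ∨ ¬(∀s ∀u (K(s) ∧ B(u))))
Move each ¬ inward, flipping quantifiers it crosses:
  (∃x B(x)) ∧ ((∃w ¬K(w)) ∨ (∃z ¬K(z)) ∨ (∃s ∃u (¬K(s) ∨ ¬B(u))))
All bound variables are already distinct, so no renaming is needed.
Extract every quantifier outward, since the variables are now distinct and don't occur free across branches:
  ∃x ∃w ∃z ∃s ∃u (B(x) ∧ (¬K(w) ∨ ¬K(z) ∨ ¬K(s) ∨ ¬B(u)))
The prefix is ∃x ∃w ∃z ∃s ∃u: 0 universal, 5 existential.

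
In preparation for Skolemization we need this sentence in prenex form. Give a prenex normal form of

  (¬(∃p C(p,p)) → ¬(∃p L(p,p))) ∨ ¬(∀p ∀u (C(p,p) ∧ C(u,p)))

∃p ∀w1 ∃s ∃u (C(p,p) ∨ ¬L(w1,w1) ∨ ¬C(s,s) ∨ ¬C(u,s))

Eliminate → and ↔ using ¬ and ∨.
  ¬¬(∃p C(p,p)) ∨ ¬(∃p L(p,p)) ∨ ¬(∀p ∀u (C(p,p) ∧ C(u,p)))
Push ¬ through the quantifiers and connectives to reach negation normal form:
  (∃p C(p,p)) ∨ (∀p ¬L(p,p)) ∨ (∃p ∃u (¬C(p,p) ∨ ¬C(u,p)))
Standardize variables apart so no two quantifiers bind the same name: p↦w1, p↦s.
  (∃p C(p,p)) ∨ (∀w1 ¬L(w1,w1)) ∨ (∃s ∃u (¬C(s,s) ∨ ¬C(u,s)))
Extract every quantifier outward, since the variables are now distinct and don't occur free across branches:
  ∃p ∀w1 ∃s ∃u (C(p,p) ∨ ¬L(w1,w1) ∨ ¬C(s,s) ∨ ¬C(u,s))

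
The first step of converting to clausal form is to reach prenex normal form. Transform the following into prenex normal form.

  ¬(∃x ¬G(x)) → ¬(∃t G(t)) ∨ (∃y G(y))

Rewrite implications/biconditionals: A → B as ¬A ∨ B.
  ¬¬(∃x ¬G(x)) ∨ ¬(∃t G(t)) ∨ (∃y G(y))
Move each ¬ inward, flipping quantifiers it crosses:
  (∃x ¬G(x)) ∨ (∀t ¬G(t)) ∨ (∃y G(y))
Finally move all quantifiers to the prefix:
  ∃x ∀t ∃y (¬G(x) ∨ ¬G(t) ∨ G(y))

∃x ∀t ∃y (¬G(x) ∨ ¬G(t) ∨ G(y))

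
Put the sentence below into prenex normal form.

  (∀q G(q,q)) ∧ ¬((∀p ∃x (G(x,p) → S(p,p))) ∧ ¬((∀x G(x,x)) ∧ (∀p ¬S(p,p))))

∀q ∃p ∀x ∀v1 ∀z1 (G(q,q) ∧ (G(x,p) ∧ ¬S(p,p) ∨ G(v1,v1) ∧ ¬S(z1,z1)))

Eliminate → and ↔ using ¬ and ∨.
  (∀q G(q,q)) ∧ ¬((∀p ∃x (¬G(x,p) ∨ S(p,p))) ∧ ¬((∀x G(x,x)) ∧ (∀p ¬S(p,p))))
Move each ¬ inward, flipping quantifiers it crosses:
  (∀q G(q,q)) ∧ ((∃p ∀x (G(x,p) ∧ ¬S(p,p))) ∨ (∀x G(x,x)) ∧ (∀p ¬S(p,p)))
Standardize variables apart so no two quantifiers bind the same name: x↦v1, p↦z1.
  (∀q G(q,q)) ∧ ((∃p ∀x (G(x,p) ∧ ¬S(p,p))) ∨ (∀v1 G(v1,v1)) ∧ (∀z1 ¬S(z1,z1)))
Extract every quantifier outward, since the variables are now distinct and don't occur free across branches:
  ∀q ∃p ∀x ∀v1 ∀z1 (G(q,q) ∧ (G(x,p) ∧ ¬S(p,p) ∨ G(v1,v1) ∧ ¬S(z1,z1)))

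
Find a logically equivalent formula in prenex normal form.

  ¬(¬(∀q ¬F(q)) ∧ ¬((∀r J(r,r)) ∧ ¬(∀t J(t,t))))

Move each ¬ inward, flipping quantifiers it crosses:
  (∀q ¬F(q)) ∨ (∀r J(r,r)) ∧ (∃t ¬J(t,t))
All bound variables are already distinct, so no renaming is needed.
Finally move all quantifiers to the prefix:
  ∀q ∀r ∃t (¬F(q) ∨ J(r,r) ∧ ¬J(t,t))

∀q ∀r ∃t (¬F(q) ∨ J(r,r) ∧ ¬J(t,t))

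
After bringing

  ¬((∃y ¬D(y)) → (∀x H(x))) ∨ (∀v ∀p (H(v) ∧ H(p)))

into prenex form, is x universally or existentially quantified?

existential

Eliminate → and ↔ using ¬ and ∨.
  ¬(¬(∃y ¬D(y)) ∨ (∀x H(x))) ∨ (∀v ∀p (H(v) ∧ H(p)))
Move each ¬ inward, flipping quantifiers it crosses:
  (∃y ¬D(y)) ∧ (∃x ¬H(x)) ∨ (∀v ∀p (H(v) ∧ H(p)))
Pull the quantifiers to the front (each side's bound variable is not free in the other side):
  ∃y ∃x ∀v ∀p (¬D(y) ∧ ¬H(x) ∨ H(v) ∧ H(p))
The quantifier ∀x sits under an odd number of negations (counting the antecedent side of each →), so it flips to ∃x.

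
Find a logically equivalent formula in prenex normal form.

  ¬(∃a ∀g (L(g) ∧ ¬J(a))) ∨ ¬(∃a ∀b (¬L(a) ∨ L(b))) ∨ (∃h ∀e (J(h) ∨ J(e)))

∀a ∃g ∀v ∃b ∃h ∀e (¬L(g) ∨ J(a) ∨ L(v) ∧ ¬L(b) ∨ J(h) ∨ J(e))

Move each ¬ inward, flipping quantifiers it crosses:
  (∀a ∃g (¬L(g) ∨ J(a))) ∨ (∀a ∃b (L(a) ∧ ¬L(b))) ∨ (∃h ∀e (J(h) ∨ J(e)))
Give each quantifier a distinct variable: a↦v.
  (∀a ∃g (¬L(g) ∨ J(a))) ∨ (∀v ∃b (L(v) ∧ ¬L(b))) ∨ (∃h ∀e (J(h) ∨ J(e)))
Finally move all quantifiers to the prefix:
  ∀a ∃g ∀v ∃b ∃h ∀e (¬L(g) ∨ J(a) ∨ L(v) ∧ ¬L(b) ∨ J(h) ∨ J(e))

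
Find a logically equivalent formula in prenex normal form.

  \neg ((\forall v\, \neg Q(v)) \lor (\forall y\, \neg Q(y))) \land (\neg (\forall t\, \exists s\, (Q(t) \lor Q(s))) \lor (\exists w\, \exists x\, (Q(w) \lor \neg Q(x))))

Move each ¬ inward, flipping quantifiers it crosses:
  (\exists v\, Q(v)) \land (\exists y\, Q(y)) \land ((\exists t\, \forall s\, (\neg Q(t) \land \neg Q(s))) \lor (\exists w\, \exists x\, (Q(w) \lor \neg Q(x))))
Extract every quantifier outward, since the variables are now distinct and don't occur free across branches:
  \exists v\, \exists y\, \exists t\, \forall s\, \exists w\, \exists x\, (Q(v) \land Q(y) \land (\neg Q(t) \land \neg Q(s) \lor Q(w) \lor \neg Q(x)))

\exists v\, \exists y\, \exists t\, \forall s\, \exists w\, \exists x\, (Q(v) \land Q(y) \land (\neg Q(t) \land \neg Q(s) \lor Q(w) \lor \neg Q(x)))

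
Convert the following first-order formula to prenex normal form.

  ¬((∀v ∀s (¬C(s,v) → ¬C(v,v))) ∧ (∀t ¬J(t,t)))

∃v ∃s ∃t (¬C(s,v) ∧ C(v,v) ∨ J(t,t))

First replace A → B with ¬A ∨ B.
  ¬((∀v ∀s (¬¬C(s,v) ∨ ¬C(v,v))) ∧ (∀t ¬J(t,t)))
Drive negations inward (¬∀x A ≡ ∃x ¬A, ¬∃x A ≡ ∀x ¬A, De Morgan for ∧/∨):
  (∃v ∃s (¬C(s,v) ∧ C(v,v))) ∨ (∃t J(t,t))
All bound variables are already distinct, so no renaming is needed.
Finally move all quantifiers to the prefix:
  ∃v ∃s ∃t (¬C(s,v) ∧ C(v,v) ∨ J(t,t))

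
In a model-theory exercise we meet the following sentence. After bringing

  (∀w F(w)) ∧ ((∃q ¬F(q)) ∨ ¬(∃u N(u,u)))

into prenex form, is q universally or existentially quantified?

Drive negations inward (¬∀x A ≡ ∃x ¬A, ¬∃x A ≡ ∀x ¬A, De Morgan for ∧/∨):
  (∀w F(w)) ∧ ((∃q ¬F(q)) ∨ (∀u ¬N(u,u)))
All bound variables are already distinct, so no renaming is needed.
Pull the quantifiers to the front (each side's bound variable is not free in the other side):
  ∀w ∃q ∀u (F(w) ∧ (¬F(q) ∨ ¬N(u,u)))
The quantifier ∃q sits under an even number of negations, so it remains existential.

existential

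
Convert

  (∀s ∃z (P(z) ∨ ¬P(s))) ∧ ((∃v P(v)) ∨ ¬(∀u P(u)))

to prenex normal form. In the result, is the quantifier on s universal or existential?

universal

Push ¬ through the quantifiers and connectives to reach negation normal form:
  (∀s ∃z (P(z) ∨ ¬P(s))) ∧ ((∃v P(v)) ∨ (∃u ¬P(u)))
Pull the quantifiers to the front (each side's bound variable is not free in the other side):
  ∀s ∃z ∃v ∃u ((P(z) ∨ ¬P(s)) ∧ (P(v) ∨ ¬P(u)))
The quantifier ∀s sits under an even number of negations, so it remains universal.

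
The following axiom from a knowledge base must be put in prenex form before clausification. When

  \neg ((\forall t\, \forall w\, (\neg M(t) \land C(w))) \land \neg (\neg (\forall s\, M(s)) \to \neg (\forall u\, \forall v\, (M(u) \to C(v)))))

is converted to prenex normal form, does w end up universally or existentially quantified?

Rewrite implications/biconditionals: A → B as ¬A ∨ B.
  \neg ((\forall t\, \forall w\, (\neg M(t) \land C(w))) \land \neg (\neg \neg (\forall s\, M(s)) \lor \neg (\forall u\, \forall v\, (\neg M(u) \lor C(v)))))
Drive negations inward (¬∀x A ≡ ∃x ¬A, ¬∃x A ≡ ∀x ¬A, De Morgan for ∧/∨):
  (\exists t\, \exists w\, (M(t) \lor \neg C(w))) \lor (\forall s\, M(s)) \lor (\exists u\, \exists v\, (M(u) \land \neg C(v)))
Pull the quantifiers to the front (each side's bound variable is not free in the other side):
  \exists t\, \exists w\, \forall s\, \exists u\, \exists v\, (M(t) \lor \neg C(w) \lor M(s) \lor M(u) \land \neg C(v))
The quantifier \forall w sits under an odd number of negations (counting the antecedent side of each →), so it flips to \exists w.

existential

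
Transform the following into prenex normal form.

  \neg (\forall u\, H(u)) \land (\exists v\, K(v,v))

\exists u\, \exists v\, (\neg H(u) \land K(v,v))

Move each ¬ inward, flipping quantifiers it crosses:
  (\exists u\, \neg H(u)) \land (\exists v\, K(v,v))
All bound variables are already distinct, so no renaming is needed.
Finally move all quantifiers to the prefix:
  \exists u\, \exists v\, (\neg H(u) \land K(v,v))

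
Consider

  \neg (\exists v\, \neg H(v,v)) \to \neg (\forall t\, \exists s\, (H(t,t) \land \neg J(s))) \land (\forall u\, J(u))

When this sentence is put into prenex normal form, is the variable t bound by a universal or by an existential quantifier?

existential

Rewrite implications/biconditionals: A → B as ¬A ∨ B.
  \neg \neg (\exists v\, \neg H(v,v)) \lor \neg (\forall t\, \exists s\, (H(t,t) \land \neg J(s))) \land (\forall u\, J(u))
Drive negations inward (¬∀x A ≡ ∃x ¬A, ¬∃x A ≡ ∀x ¬A, De Morgan for ∧/∨):
  (\exists v\, \neg H(v,v)) \lor (\exists t\, \forall s\, (\neg H(t,t) \lor J(s))) \land (\forall u\, J(u))
All bound variables are already distinct, so no renaming is needed.
Pull the quantifiers to the front (each side's bound variable is not free in the other side):
  \exists v\, \exists t\, \forall s\, \forall u\, (\neg H(v,v) \lor (\neg H(t,t) \lor J(s)) \land J(u))
The quantifier \forall t sits under an odd number of negations (counting the antecedent side of each →), so it flips to \exists t.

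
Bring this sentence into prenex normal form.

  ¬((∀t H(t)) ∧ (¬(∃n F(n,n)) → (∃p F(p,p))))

∃t ∀n ∀p (¬H(t) ∨ ¬F(n,n) ∧ ¬F(p,p))

Eliminate → and ↔ using ¬ and ∨.
  ¬((∀t H(t)) ∧ (¬¬(∃n F(n,n)) ∨ (∃p F(p,p))))
Move each ¬ inward, flipping quantifiers it crosses:
  (∃t ¬H(t)) ∨ (∀n ¬F(n,n)) ∧ (∀p ¬F(p,p))
All bound variables are already distinct, so no renaming is needed.
Pull the quantifiers to the front (each side's bound variable is not free in the other side):
  ∃t ∀n ∀p (¬H(t) ∨ ¬F(n,n) ∧ ¬F(p,p))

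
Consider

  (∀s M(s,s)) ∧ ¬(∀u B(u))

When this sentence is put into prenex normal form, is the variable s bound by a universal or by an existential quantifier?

Push ¬ through the quantifiers and connectives to reach negation normal form:
  (∀s M(s,s)) ∧ (∃u ¬B(u))
Finally move all quantifiers to the prefix:
  ∀s ∃u (M(s,s) ∧ ¬B(u))
The quantifier ∀s sits under an even number of negations, so it remains universal.

universal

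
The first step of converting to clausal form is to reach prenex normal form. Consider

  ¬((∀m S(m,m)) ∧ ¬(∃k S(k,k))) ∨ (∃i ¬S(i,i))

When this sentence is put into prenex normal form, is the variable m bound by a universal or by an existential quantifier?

existential

Drive negations inward (¬∀x A ≡ ∃x ¬A, ¬∃x A ≡ ∀x ¬A, De Morgan for ∧/∨):
  (∃m ¬S(m,m)) ∨ (∃k S(k,k)) ∨ (∃i ¬S(i,i))
All bound variables are already distinct, so no renaming is needed.
Finally move all quantifiers to the prefix:
  ∃m ∃k ∃i (¬S(m,m) ∨ S(k,k) ∨ ¬S(i,i))
The quantifier ∀m sits under an odd number of negations, so it flips to ∃m.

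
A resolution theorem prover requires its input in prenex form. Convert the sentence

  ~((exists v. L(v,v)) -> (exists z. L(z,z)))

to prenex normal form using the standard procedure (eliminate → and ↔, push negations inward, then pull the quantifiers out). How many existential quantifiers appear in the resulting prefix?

1

Rewrite implications/biconditionals: A → B as ¬A ∨ B.
  ~(~(exists v. L(v,v)) | (exists z. L(z,z)))
Move each ¬ inward, flipping quantifiers it crosses:
  (exists v. L(v,v)) & (forall z. ~L(z,z))
All bound variables are already distinct, so no renaming is needed.
Extract every quantifier outward, since the variables are now distinct and don't occur free across branches:
  exists v. forall z. (L(v,v) & ~L(z,z))
The prefix is exists v forall z: 1 universal, 1 existential.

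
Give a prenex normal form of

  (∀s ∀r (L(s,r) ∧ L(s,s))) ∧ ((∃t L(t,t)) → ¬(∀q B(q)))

Eliminate → and ↔ using ¬ and ∨.
  (∀s ∀r (L(s,r) ∧ L(s,s))) ∧ (¬(∃t L(t,t)) ∨ ¬(∀q B(q)))
Drive negations inward (¬∀x A ≡ ∃x ¬A, ¬∃x A ≡ ∀x ¬A, De Morgan for ∧/∨):
  (∀s ∀r (L(s,r) ∧ L(s,s))) ∧ ((∀t ¬L(t,t)) ∨ (∃q ¬B(q)))
All bound variables are already distinct, so no renaming is needed.
Pull the quantifiers to the front (each side's bound variable is not free in the other side):
  ∀s ∀r ∀t ∃q (L(s,r) ∧ L(s,s) ∧ (¬L(t,t) ∨ ¬B(q)))

∀s ∀r ∀t ∃q (L(s,r) ∧ L(s,s) ∧ (¬L(t,t) ∨ ¬B(q)))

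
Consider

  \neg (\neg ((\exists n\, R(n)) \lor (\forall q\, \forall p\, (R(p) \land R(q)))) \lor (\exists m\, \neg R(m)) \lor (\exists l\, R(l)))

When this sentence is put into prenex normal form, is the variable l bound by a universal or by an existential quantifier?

universal

Push ¬ through the quantifiers and connectives to reach negation normal form:
  ((\exists n\, R(n)) \lor (\forall q\, \forall p\, (R(p) \land R(q)))) \land (\forall m\, R(m)) \land (\forall l\, \neg R(l))
All bound variables are already distinct, so no renaming is needed.
Pull the quantifiers to the front (each side's bound variable is not free in the other side):
  \exists n\, \forall q\, \forall p\, \forall m\, \forall l\, ((R(n) \lor R(p) \land R(q)) \land R(m) \land \neg R(l))
The quantifier \exists l sits under an odd number of negations, so it flips to \forall l.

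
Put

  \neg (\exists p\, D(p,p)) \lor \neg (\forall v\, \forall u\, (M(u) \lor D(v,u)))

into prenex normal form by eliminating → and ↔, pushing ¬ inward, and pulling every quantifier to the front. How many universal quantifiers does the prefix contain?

Push ¬ through the quantifiers and connectives to reach negation normal form:
  (\forall p\, \neg D(p,p)) \lor (\exists v\, \exists u\, (\neg M(u) \land \neg D(v,u)))
All bound variables are already distinct, so no renaming is needed.
Extract every quantifier outward, since the variables are now distinct and don't occur free across branches:
  \forall p\, \exists v\, \exists u\, (\neg D(p,p) \lor \neg M(u) \land \neg D(v,u))
The prefix is \forall p \exists v \exists u: 1 universal, 2 existential.

1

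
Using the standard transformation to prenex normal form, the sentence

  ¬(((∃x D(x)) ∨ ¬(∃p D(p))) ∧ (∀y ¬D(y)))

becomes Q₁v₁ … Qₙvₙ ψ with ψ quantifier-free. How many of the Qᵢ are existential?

Push ¬ through the quantifiers and connectives to reach negation normal form:
  (∀x ¬D(x)) ∧ (∃p D(p)) ∨ (∃y D(y))
All bound variables are already distinct, so no renaming is needed.
Extract every quantifier outward, since the variables are now distinct and don't occur free across branches:
  ∀x ∃p ∃y (¬D(x) ∧ D(p) ∨ D(y))
The prefix is ∀x ∃p ∃y: 1 universal, 2 existential.

2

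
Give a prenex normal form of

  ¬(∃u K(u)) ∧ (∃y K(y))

Drive negations inward (¬∀x A ≡ ∃x ¬A, ¬∃x A ≡ ∀x ¬A, De Morgan for ∧/∨):
  (∀u ¬K(u)) ∧ (∃y K(y))
Pull the quantifiers to the front (each side's bound variable is not free in the other side):
  ∀u ∃y (¬K(u) ∧ K(y))

∀u ∃y (¬K(u) ∧ K(y))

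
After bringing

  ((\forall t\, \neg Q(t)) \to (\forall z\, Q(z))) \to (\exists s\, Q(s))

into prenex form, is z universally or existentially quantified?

Eliminate → and ↔ using ¬ and ∨.
  \neg (\neg (\forall t\, \neg Q(t)) \lor (\forall z\, Q(z))) \lor (\exists s\, Q(s))
Drive negations inward (¬∀x A ≡ ∃x ¬A, ¬∃x A ≡ ∀x ¬A, De Morgan for ∧/∨):
  (\forall t\, \neg Q(t)) \land (\exists z\, \neg Q(z)) \lor (\exists s\, Q(s))
Finally move all quantifiers to the prefix:
  \forall t\, \exists z\, \exists s\, (\neg Q(t) \land \neg Q(z) \lor Q(s))
The quantifier \forall z sits under an odd number of negations (counting the antecedent side of each →), so it flips to \exists z.

existential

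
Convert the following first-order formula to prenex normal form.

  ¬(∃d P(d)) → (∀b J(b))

First replace A → B with ¬A ∨ B.
  ¬¬(∃d P(d)) ∨ (∀b J(b))
Push ¬ through the quantifiers and connectives to reach negation normal form:
  (∃d P(d)) ∨ (∀b J(b))
All bound variables are already distinct, so no renaming is needed.
Extract every quantifier outward, since the variables are now distinct and don't occur free across branches:
  ∃d ∀b (P(d) ∨ J(b))

∃d ∀b (P(d) ∨ J(b))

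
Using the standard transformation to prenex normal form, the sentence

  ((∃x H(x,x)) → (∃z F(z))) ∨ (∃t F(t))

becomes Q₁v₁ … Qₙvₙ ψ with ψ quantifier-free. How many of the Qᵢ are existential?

2

Rewrite implications/biconditionals: A → B as ¬A ∨ B.
  ¬(∃x H(x,x)) ∨ (∃z F(z)) ∨ (∃t F(t))
Push ¬ through the quantifiers and connectives to reach negation normal form:
  (∀x ¬H(x,x)) ∨ (∃z F(z)) ∨ (∃t F(t))
Finally move all quantifiers to the prefix:
  ∀x ∃z ∃t (¬H(x,x) ∨ F(z) ∨ F(t))
The prefix is ∀x ∃z ∃t: 1 universal, 2 existential.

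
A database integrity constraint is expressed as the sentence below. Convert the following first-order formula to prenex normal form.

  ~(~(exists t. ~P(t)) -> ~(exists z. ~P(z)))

Rewrite implications/biconditionals: A → B as ¬A ∨ B.
  ~(~~(exists t. ~P(t)) | ~(exists z. ~P(z)))
Push ¬ through the quantifiers and connectives to reach negation normal form:
  (forall t. P(t)) & (exists z. ~P(z))
Pull the quantifiers to the front (each side's bound variable is not free in the other side):
  forall t. exists z. (P(t) & ~P(z))

forall t. exists z. (P(t) & ~P(z))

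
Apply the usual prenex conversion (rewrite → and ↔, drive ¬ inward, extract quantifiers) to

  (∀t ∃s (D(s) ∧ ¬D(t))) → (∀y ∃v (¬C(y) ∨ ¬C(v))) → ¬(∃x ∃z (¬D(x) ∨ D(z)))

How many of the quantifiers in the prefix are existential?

2

First replace A → B with ¬A ∨ B.
  ¬(∀t ∃s (D(s) ∧ ¬D(t))) ∨ ¬(∀y ∃v (¬C(y) ∨ ¬C(v))) ∨ ¬(∃x ∃z (¬D(x) ∨ D(z)))
Drive negations inward (¬∀x A ≡ ∃x ¬A, ¬∃x A ≡ ∀x ¬A, De Morgan for ∧/∨):
  (∃t ∀s (¬D(s) ∨ D(t))) ∨ (∃y ∀v (C(y) ∧ C(v))) ∨ (∀x ∀z (D(x) ∧ ¬D(z)))
All bound variables are already distinct, so no renaming is needed.
Pull the quantifiers to the front (each side's bound variable is not free in the other side):
  ∃t ∀s ∃y ∀v ∀x ∀z (¬D(s) ∨ D(t) ∨ C(y) ∧ C(v) ∨ D(x) ∧ ¬D(z))
The prefix is ∃t ∀s ∃y ∀v ∀x ∀z: 4 universal, 2 existential.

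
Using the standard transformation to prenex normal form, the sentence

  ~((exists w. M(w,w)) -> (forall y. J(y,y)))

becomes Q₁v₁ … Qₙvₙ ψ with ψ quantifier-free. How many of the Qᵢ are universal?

0

Eliminate → and ↔ using ¬ and ∨.
  ~(~(exists w. M(w,w)) | (forall y. J(y,y)))
Push ¬ through the quantifiers and connectives to reach negation normal form:
  (exists w. M(w,w)) & (exists y. ~J(y,y))
Extract every quantifier outward, since the variables are now distinct and don't occur free across branches:
  exists w. exists y. (M(w,w) & ~J(y,y))
The prefix is exists w exists y: 0 universal, 2 existential.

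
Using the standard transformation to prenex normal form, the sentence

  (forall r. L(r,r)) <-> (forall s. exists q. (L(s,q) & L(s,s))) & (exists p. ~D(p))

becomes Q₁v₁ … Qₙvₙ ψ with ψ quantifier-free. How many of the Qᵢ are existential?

Eliminate → and ↔ using ¬ and ∨; A ↔ B as (¬A ∨ B) ∧ (¬B ∨ A).
  (~(forall r. L(r,r)) | (forall s. exists q. (L(s,q) & L(s,s))) & (exists p. ~D(p))) & (~((forall s. exists q. (L(s,q) & L(s,s))) & (exists p. ~D(p))) | (forall r. L(r,r)))
Move each ¬ inward, flipping quantifiers it crosses:
  ((exists r. ~L(r,r)) | (forall s. exists q. (L(s,q) & L(s,s))) & (exists p. ~D(p))) & ((exists s. forall q. (~L(s,q) | ~L(s,s))) | (forall p. D(p)) | (forall r. L(r,r)))
Rename bound variables to avoid capture: s↦z, q↦z1, p↦w1, r↦u.
  ((exists r. ~L(r,r)) | (forall s. exists q. (L(s,q) & L(s,s))) & (exists p. ~D(p))) & ((exists z. forall z1. (~L(z,z1) | ~L(z,z))) | (forall w1. D(w1)) | (forall u. L(u,u)))
Pull the quantifiers to the front (each side's bound variable is not free in the other side):
  exists r. forall s. exists q. exists p. exists z. forall z1. forall w1. forall u. ((~L(r,r) | L(s,q) & L(s,s) & ~D(p)) & (~L(z,z1) | ~L(z,z) | D(w1) | L(u,u)))
The prefix is exists r forall s exists q exists p exists z forall z1 forall w1 forall u: 4 universal, 4 existential.

4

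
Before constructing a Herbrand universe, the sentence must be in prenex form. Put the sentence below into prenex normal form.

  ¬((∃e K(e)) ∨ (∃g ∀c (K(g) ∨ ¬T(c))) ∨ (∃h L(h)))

Drive negations inward (¬∀x A ≡ ∃x ¬A, ¬∃x A ≡ ∀x ¬A, De Morgan for ∧/∨):
  (∀e ¬K(e)) ∧ (∀g ∃c (¬K(g) ∧ T(c))) ∧ (∀h ¬L(h))
All bound variables are already distinct, so no renaming is needed.
Extract every quantifier outward, since the variables are now distinct and don't occur free across branches:
  ∀e ∀g ∃c ∀h (¬K(e) ∧ ¬K(g) ∧ T(c) ∧ ¬L(h))

∀e ∀g ∃c ∀h (¬K(e) ∧ ¬K(g) ∧ T(c) ∧ ¬L(h))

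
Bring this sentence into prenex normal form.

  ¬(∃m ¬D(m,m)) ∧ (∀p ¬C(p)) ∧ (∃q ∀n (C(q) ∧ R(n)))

∀m ∀p ∃q ∀n (D(m,m) ∧ ¬C(p) ∧ C(q) ∧ R(n))

Drive negations inward (¬∀x A ≡ ∃x ¬A, ¬∃x A ≡ ∀x ¬A, De Morgan for ∧/∨):
  (∀m D(m,m)) ∧ (∀p ¬C(p)) ∧ (∃q ∀n (C(q) ∧ R(n)))
Extract every quantifier outward, since the variables are now distinct and don't occur free across branches:
  ∀m ∀p ∃q ∀n (D(m,m) ∧ ¬C(p) ∧ C(q) ∧ R(n))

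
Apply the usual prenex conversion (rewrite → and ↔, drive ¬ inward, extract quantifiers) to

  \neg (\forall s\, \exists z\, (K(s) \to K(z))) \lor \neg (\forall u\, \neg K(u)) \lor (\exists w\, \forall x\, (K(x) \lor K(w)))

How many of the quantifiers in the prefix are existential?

3

Eliminate → and ↔ using ¬ and ∨.
  \neg (\forall s\, \exists z\, (\neg K(s) \lor K(z))) \lor \neg (\forall u\, \neg K(u)) \lor (\exists w\, \forall x\, (K(x) \lor K(w)))
Move each ¬ inward, flipping quantifiers it crosses:
  (\exists s\, \forall z\, (K(s) \land \neg K(z))) \lor (\exists u\, K(u)) \lor (\exists w\, \forall x\, (K(x) \lor K(w)))
All bound variables are already distinct, so no renaming is needed.
Finally move all quantifiers to the prefix:
  \exists s\, \forall z\, \exists u\, \exists w\, \forall x\, (K(s) \land \neg K(z) \lor K(u) \lor K(x) \lor K(w))
The prefix is \exists s \forall z \exists u \exists w \forall x: 2 universal, 3 existential.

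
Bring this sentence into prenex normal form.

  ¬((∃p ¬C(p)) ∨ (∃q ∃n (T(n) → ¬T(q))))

First replace A → B with ¬A ∨ B.
  ¬((∃p ¬C(p)) ∨ (∃q ∃n (¬T(n) ∨ ¬T(q))))
Push ¬ through the quantifiers and connectives to reach negation normal form:
  (∀p C(p)) ∧ (∀q ∀n (T(n) ∧ T(q)))
All bound variables are already distinct, so no renaming is needed.
Pull the quantifiers to the front (each side's bound variable is not free in the other side):
  ∀p ∀q ∀n (C(p) ∧ T(n) ∧ T(q))

∀p ∀q ∀n (C(p) ∧ T(n) ∧ T(q))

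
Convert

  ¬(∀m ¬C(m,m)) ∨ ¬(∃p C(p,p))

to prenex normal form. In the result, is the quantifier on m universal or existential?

existential

Move each ¬ inward, flipping quantifiers it crosses:
  (∃m C(m,m)) ∨ (∀p ¬C(p,p))
All bound variables are already distinct, so no renaming is needed.
Finally move all quantifiers to the prefix:
  ∃m ∀p (C(m,m) ∨ ¬C(p,p))
The quantifier ∀m sits under an odd number of negations, so it flips to ∃m.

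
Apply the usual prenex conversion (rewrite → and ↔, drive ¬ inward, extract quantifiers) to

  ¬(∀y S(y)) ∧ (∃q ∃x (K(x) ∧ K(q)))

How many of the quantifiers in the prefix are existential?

Move each ¬ inward, flipping quantifiers it crosses:
  (∃y ¬S(y)) ∧ (∃q ∃x (K(x) ∧ K(q)))
Finally move all quantifiers to the prefix:
  ∃y ∃q ∃x (¬S(y) ∧ K(x) ∧ K(q))
The prefix is ∃y ∃q ∃x: 0 universal, 3 existential.

3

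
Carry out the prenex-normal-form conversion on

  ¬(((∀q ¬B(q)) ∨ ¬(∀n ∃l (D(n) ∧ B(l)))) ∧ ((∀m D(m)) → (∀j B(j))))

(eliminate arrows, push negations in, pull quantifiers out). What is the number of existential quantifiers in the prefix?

Rewrite implications/biconditionals: A → B as ¬A ∨ B.
  ¬(((∀q ¬B(q)) ∨ ¬(∀n ∃l (D(n) ∧ B(l)))) ∧ (¬(∀m D(m)) ∨ (∀j B(j))))
Push ¬ through the quantifiers and connectives to reach negation normal form:
  (∃q B(q)) ∧ (∀n ∃l (D(n) ∧ B(l))) ∨ (∀m D(m)) ∧ (∃j ¬B(j))
All bound variables are already distinct, so no renaming is needed.
Extract every quantifier outward, since the variables are now distinct and don't occur free across branches:
  ∃q ∀n ∃l ∀m ∃j (B(q) ∧ D(n) ∧ B(l) ∨ D(m) ∧ ¬B(j))
The prefix is ∃q ∀n ∃l ∀m ∃j: 2 universal, 3 existential.

3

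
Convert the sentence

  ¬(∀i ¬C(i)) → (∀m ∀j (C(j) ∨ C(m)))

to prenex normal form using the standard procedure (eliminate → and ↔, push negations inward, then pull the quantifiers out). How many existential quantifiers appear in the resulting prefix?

First replace A → B with ¬A ∨ B.
  ¬¬(∀i ¬C(i)) ∨ (∀m ∀j (C(j) ∨ C(m)))
Push ¬ through the quantifiers and connectives to reach negation normal form:
  (∀i ¬C(i)) ∨ (∀m ∀j (C(j) ∨ C(m)))
All bound variables are already distinct, so no renaming is needed.
Pull the quantifiers to the front (each side's bound variable is not free in the other side):
  ∀i ∀m ∀j (¬C(i) ∨ C(j) ∨ C(m))
The prefix is ∀i ∀m ∀j: 3 universal, 0 existential.

0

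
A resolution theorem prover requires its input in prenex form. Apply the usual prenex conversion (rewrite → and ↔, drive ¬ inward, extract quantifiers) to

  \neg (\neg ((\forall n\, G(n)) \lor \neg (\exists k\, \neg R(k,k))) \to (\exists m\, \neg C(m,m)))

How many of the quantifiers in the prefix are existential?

2

First replace A → B with ¬A ∨ B.
  \neg (\neg \neg ((\forall n\, G(n)) \lor \neg (\exists k\, \neg R(k,k))) \lor (\exists m\, \neg C(m,m)))
Move each ¬ inward, flipping quantifiers it crosses:
  (\exists n\, \neg G(n)) \land (\exists k\, \neg R(k,k)) \land (\forall m\, C(m,m))
Extract every quantifier outward, since the variables are now distinct and don't occur free across branches:
  \exists n\, \exists k\, \forall m\, (\neg G(n) \land \neg R(k,k) \land C(m,m))
The prefix is \exists n \exists k \forall m: 1 universal, 2 existential.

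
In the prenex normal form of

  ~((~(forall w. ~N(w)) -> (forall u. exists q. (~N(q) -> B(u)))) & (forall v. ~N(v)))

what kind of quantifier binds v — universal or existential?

existential

Rewrite implications/biconditionals: A → B as ¬A ∨ B.
  ~((~~(forall w. ~N(w)) | (forall u. exists q. (~~N(q) | B(u)))) & (forall v. ~N(v)))
Push ¬ through the quantifiers and connectives to reach negation normal form:
  (exists w. N(w)) & (exists u. forall q. (~N(q) & ~B(u))) | (exists v. N(v))
All bound variables are already distinct, so no renaming is needed.
Extract every quantifier outward, since the variables are now distinct and don't occur free across branches:
  exists w. exists u. forall q. exists v. (N(w) & ~N(q) & ~B(u) | N(v))
The quantifier forall v sits under an odd number of negations (counting the antecedent side of each →), so it flips to exists v.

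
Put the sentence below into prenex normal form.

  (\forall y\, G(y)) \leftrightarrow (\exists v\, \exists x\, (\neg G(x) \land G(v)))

\exists y\, \exists v\, \exists x\, \forall s\, \forall t\, \forall u1\, ((\neg G(y) \lor \neg G(x) \land G(v)) \land (G(t) \lor \neg G(s) \lor G(u1)))

Eliminate → and ↔ using ¬ and ∨; A ↔ B as (¬A ∨ B) ∧ (¬B ∨ A).
  (\neg (\forall y\, G(y)) \lor (\exists v\, \exists x\, (\neg G(x) \land G(v)))) \land (\neg (\exists v\, \exists x\, (\neg G(x) \land G(v))) \lor (\forall y\, G(y)))
Drive negations inward (¬∀x A ≡ ∃x ¬A, ¬∃x A ≡ ∀x ¬A, De Morgan for ∧/∨):
  ((\exists y\, \neg G(y)) \lor (\exists v\, \exists x\, (\neg G(x) \land G(v)))) \land ((\forall v\, \forall x\, (G(x) \lor \neg G(v))) \lor (\forall y\, G(y)))
Standardize variables apart so no two quantifiers bind the same name: v↦s, x↦t, y↦u1.
  ((\exists y\, \neg G(y)) \lor (\exists v\, \exists x\, (\neg G(x) \land G(v)))) \land ((\forall s\, \forall t\, (G(t) \lor \neg G(s))) \lor (\forall u1\, G(u1)))
Pull the quantifiers to the front (each side's bound variable is not free in the other side):
  \exists y\, \exists v\, \exists x\, \forall s\, \forall t\, \forall u1\, ((\neg G(y) \lor \neg G(x) \land G(v)) \land (G(t) \lor \neg G(s) \lor G(u1)))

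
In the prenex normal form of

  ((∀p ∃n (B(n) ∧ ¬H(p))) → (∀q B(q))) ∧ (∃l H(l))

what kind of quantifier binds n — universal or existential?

universal

Rewrite implications/biconditionals: A → B as ¬A ∨ B.
  (¬(∀p ∃n (B(n) ∧ ¬H(p))) ∨ (∀q B(q))) ∧ (∃l H(l))
Move each ¬ inward, flipping quantifiers it crosses:
  ((∃p ∀n (¬B(n) ∨ H(p))) ∨ (∀q B(q))) ∧ (∃l H(l))
All bound variables are already distinct, so no renaming is needed.
Pull the quantifiers to the front (each side's bound variable is not free in the other side):
  ∃p ∀n ∀q ∃l ((¬B(n) ∨ H(p) ∨ B(q)) ∧ H(l))
The quantifier ∃n sits under an odd number of negations (counting the antecedent side of each →), so it flips to ∀n.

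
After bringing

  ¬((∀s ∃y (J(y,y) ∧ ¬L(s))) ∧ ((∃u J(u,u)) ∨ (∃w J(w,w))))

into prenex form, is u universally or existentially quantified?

Move each ¬ inward, flipping quantifiers it crosses:
  (∃s ∀y (¬J(y,y) ∨ L(s))) ∨ (∀u ¬J(u,u)) ∧ (∀w ¬J(w,w))
All bound variables are already distinct, so no renaming is needed.
Finally move all quantifiers to the prefix:
  ∃s ∀y ∀u ∀w (¬J(y,y) ∨ L(s) ∨ ¬J(u,u) ∧ ¬J(w,w))
The quantifier ∃u sits under an odd number of negations, so it flips to ∀u.

universal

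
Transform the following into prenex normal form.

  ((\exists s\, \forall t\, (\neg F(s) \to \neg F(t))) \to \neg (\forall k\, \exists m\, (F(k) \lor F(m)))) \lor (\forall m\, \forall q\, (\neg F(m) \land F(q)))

Rewrite implications/biconditionals: A → B as ¬A ∨ B.
  \neg (\exists s\, \forall t\, (\neg \neg F(s) \lor \neg F(t))) \lor \neg (\forall k\, \exists m\, (F(k) \lor F(m))) \lor (\forall m\, \forall q\, (\neg F(m) \land F(q)))
Drive negations inward (¬∀x A ≡ ∃x ¬A, ¬∃x A ≡ ∀x ¬A, De Morgan for ∧/∨):
  (\forall s\, \exists t\, (\neg F(s) \land F(t))) \lor (\exists k\, \forall m\, (\neg F(k) \land \neg F(m))) \lor (\forall m\, \forall q\, (\neg F(m) \land F(q)))
Standardize variables apart so no two quantifiers bind the same name: m↦a.
  (\forall s\, \exists t\, (\neg F(s) \land F(t))) \lor (\exists k\, \forall m\, (\neg F(k) \land \neg F(m))) \lor (\forall a\, \forall q\, (\neg F(a) \land F(q)))
Pull the quantifiers to the front (each side's bound variable is not free in the other side):
  \forall s\, \exists t\, \exists k\, \forall m\, \forall a\, \forall q\, (\neg F(s) \land F(t) \lor \neg F(k) \land \neg F(m) \lor \neg F(a) \land F(q))

\forall s\, \exists t\, \exists k\, \forall m\, \forall a\, \forall q\, (\neg F(s) \land F(t) \lor \neg F(k) \land \neg F(m) \lor \neg F(a) \land F(q))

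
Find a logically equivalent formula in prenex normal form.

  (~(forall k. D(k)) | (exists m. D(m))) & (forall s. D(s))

exists k. exists m. forall s. ((~D(k) | D(m)) & D(s))

Drive negations inward (¬∀x A ≡ ∃x ¬A, ¬∃x A ≡ ∀x ¬A, De Morgan for ∧/∨):
  ((exists k. ~D(k)) | (exists m. D(m))) & (forall s. D(s))
All bound variables are already distinct, so no renaming is needed.
Finally move all quantifiers to the prefix:
  exists k. exists m. forall s. ((~D(k) | D(m)) & D(s))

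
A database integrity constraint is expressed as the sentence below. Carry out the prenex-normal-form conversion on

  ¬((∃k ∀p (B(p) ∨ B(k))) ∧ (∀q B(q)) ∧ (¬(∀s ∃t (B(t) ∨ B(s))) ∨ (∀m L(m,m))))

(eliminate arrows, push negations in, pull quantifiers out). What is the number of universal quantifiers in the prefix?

2

Drive negations inward (¬∀x A ≡ ∃x ¬A, ¬∃x A ≡ ∀x ¬A, De Morgan for ∧/∨):
  (∀k ∃p (¬B(p) ∧ ¬B(k))) ∨ (∃q ¬B(q)) ∨ (∀s ∃t (B(t) ∨ B(s))) ∧ (∃m ¬L(m,m))
Extract every quantifier outward, since the variables are now distinct and don't occur free across branches:
  ∀k ∃p ∃q ∀s ∃t ∃m (¬B(p) ∧ ¬B(k) ∨ ¬B(q) ∨ (B(t) ∨ B(s)) ∧ ¬L(m,m))
The prefix is ∀k ∃p ∃q ∀s ∃t ∃m: 2 universal, 4 existential.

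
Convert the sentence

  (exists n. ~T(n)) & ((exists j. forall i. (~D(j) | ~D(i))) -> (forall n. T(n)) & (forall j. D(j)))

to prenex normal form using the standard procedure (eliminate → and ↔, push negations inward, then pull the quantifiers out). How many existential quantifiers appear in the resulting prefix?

2

Rewrite implications/biconditionals: A → B as ¬A ∨ B.
  (exists n. ~T(n)) & (~(exists j. forall i. (~D(j) | ~D(i))) | (forall n. T(n)) & (forall j. D(j)))
Move each ¬ inward, flipping quantifiers it crosses:
  (exists n. ~T(n)) & ((forall j. exists i. (D(j) & D(i))) | (forall n. T(n)) & (forall j. D(j)))
Rename bound variables to avoid capture: n↦a, j↦t.
  (exists n. ~T(n)) & ((forall j. exists i. (D(j) & D(i))) | (forall a. T(a)) & (forall t. D(t)))
Extract every quantifier outward, since the variables are now distinct and don't occur free across branches:
  exists n. forall j. exists i. forall a. forall t. (~T(n) & (D(j) & D(i) | T(a) & D(t)))
The prefix is exists n forall j exists i forall a forall t: 3 universal, 2 existential.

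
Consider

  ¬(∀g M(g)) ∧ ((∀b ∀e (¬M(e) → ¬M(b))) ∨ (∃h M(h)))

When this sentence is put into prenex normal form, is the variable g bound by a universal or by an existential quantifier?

First replace A → B with ¬A ∨ B.
  ¬(∀g M(g)) ∧ ((∀b ∀e (¬¬M(e) ∨ ¬M(b))) ∨ (∃h M(h)))
Drive negations inward (¬∀x A ≡ ∃x ¬A, ¬∃x A ≡ ∀x ¬A, De Morgan for ∧/∨):
  (∃g ¬M(g)) ∧ ((∀b ∀e (M(e) ∨ ¬M(b))) ∨ (∃h M(h)))
Finally move all quantifiers to the prefix:
  ∃g ∀b ∀e ∃h (¬M(g) ∧ (M(e) ∨ ¬M(b) ∨ M(h)))
The quantifier ∀g sits under an odd number of negations (counting the antecedent side of each →), so it flips to ∃g.

existential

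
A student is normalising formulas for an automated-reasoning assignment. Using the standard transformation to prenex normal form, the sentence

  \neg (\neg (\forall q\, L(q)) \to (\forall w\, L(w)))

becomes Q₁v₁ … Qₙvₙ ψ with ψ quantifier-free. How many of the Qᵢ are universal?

Eliminate → and ↔ using ¬ and ∨.
  \neg (\neg \neg (\forall q\, L(q)) \lor (\forall w\, L(w)))
Move each ¬ inward, flipping quantifiers it crosses:
  (\exists q\, \neg L(q)) \land (\exists w\, \neg L(w))
Extract every quantifier outward, since the variables are now distinct and don't occur free across branches:
  \exists q\, \exists w\, (\neg L(q) \land \neg L(w))
The prefix is \exists q \exists w: 0 universal, 2 existential.

0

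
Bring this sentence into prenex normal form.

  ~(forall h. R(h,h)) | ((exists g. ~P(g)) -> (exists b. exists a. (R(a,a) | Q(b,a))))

Rewrite implications/biconditionals: A → B as ¬A ∨ B.
  ~(forall h. R(h,h)) | ~(exists g. ~P(g)) | (exists b. exists a. (R(a,a) | Q(b,a)))
Drive negations inward (¬∀x A ≡ ∃x ¬A, ¬∃x A ≡ ∀x ¬A, De Morgan for ∧/∨):
  (exists h. ~R(h,h)) | (forall g. P(g)) | (exists b. exists a. (R(a,a) | Q(b,a)))
Extract every quantifier outward, since the variables are now distinct and don't occur free across branches:
  exists h. forall g. exists b. exists a. (~R(h,h) | P(g) | R(a,a) | Q(b,a))

exists h. forall g. exists b. exists a. (~R(h,h) | P(g) | R(a,a) | Q(b,a))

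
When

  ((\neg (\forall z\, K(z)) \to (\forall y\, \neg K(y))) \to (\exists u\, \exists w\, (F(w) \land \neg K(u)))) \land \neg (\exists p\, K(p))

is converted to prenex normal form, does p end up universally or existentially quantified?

universal

Rewrite implications/biconditionals: A → B as ¬A ∨ B.
  (\neg (\neg \neg (\forall z\, K(z)) \lor (\forall y\, \neg K(y))) \lor (\exists u\, \exists w\, (F(w) \land \neg K(u)))) \land \neg (\exists p\, K(p))
Move each ¬ inward, flipping quantifiers it crosses:
  ((\exists z\, \neg K(z)) \land (\exists y\, K(y)) \lor (\exists u\, \exists w\, (F(w) \land \neg K(u)))) \land (\forall p\, \neg K(p))
All bound variables are already distinct, so no renaming is needed.
Extract every quantifier outward, since the variables are now distinct and don't occur free across branches:
  \exists z\, \exists y\, \exists u\, \exists w\, \forall p\, ((\neg K(z) \land K(y) \lor F(w) \land \neg K(u)) \land \neg K(p))
The quantifier \exists p sits under an odd number of negations (counting the antecedent side of each →), so it flips to \forall p.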